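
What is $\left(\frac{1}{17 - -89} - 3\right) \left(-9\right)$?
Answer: $\frac{2853}{106} \approx 26.915$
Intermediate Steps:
$\left(\frac{1}{17 - -89} - 3\right) \left(-9\right) = \left(\frac{1}{17 + 89} - 3\right) \left(-9\right) = \left(\frac{1}{106} - 3\right) \left(-9\right) = \left(- \frac{317}{106}\right) \left(-9\right) = \frac{2853}{106}$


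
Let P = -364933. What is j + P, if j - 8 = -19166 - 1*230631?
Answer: -614722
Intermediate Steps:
j = -249789 (j = 8 + (-19166 - 1*230631) = 8 + (-19166 - 230631) = 8 - 249797 = -249789)
j + P = -249789 - 364933 = -614722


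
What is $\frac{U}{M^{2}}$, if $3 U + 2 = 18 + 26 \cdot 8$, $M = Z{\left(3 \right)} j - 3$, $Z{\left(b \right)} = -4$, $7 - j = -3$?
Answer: $\frac{224}{5547} \approx 0.040382$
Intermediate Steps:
$j = 10$ ($j = 7 - -3 = 7 + 3 = 10$)
$M = -43$ ($M = \left(-4\right) 10 - 3 = -40 - 3 = -43$)
$U = \frac{224}{3}$ ($U = - \frac{2}{3} + \frac{18 + 26 \cdot 8}{3} = - \frac{2}{3} + \frac{18 + 208}{3} = - \frac{2}{3} + \frac{1}{3} \cdot 226 = - \frac{2}{3} + \frac{226}{3} = \frac{224}{3} \approx 74.667$)
$\frac{U}{M^{2}} = \frac{224}{3 \left(-43\right)^{2}} = \frac{224}{3 \cdot 1849} = \frac{224}{3} \cdot \frac{1}{1849} = \frac{224}{5547}$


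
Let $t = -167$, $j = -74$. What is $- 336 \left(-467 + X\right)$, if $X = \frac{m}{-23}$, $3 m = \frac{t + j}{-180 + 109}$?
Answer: $\frac{256264288}{1633} \approx 1.5693 \cdot 10^{5}$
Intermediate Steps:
$m = \frac{241}{213}$ ($m = \frac{\left(-167 - 74\right) \frac{1}{-180 + 109}}{3} = \frac{\left(-241\right) \frac{1}{-71}}{3} = \frac{\left(-241\right) \left(- \frac{1}{71}\right)}{3} = \frac{1}{3} \cdot \frac{241}{71} = \frac{241}{213} \approx 1.1315$)
$X = - \frac{241}{4899}$ ($X = \frac{241}{213 \left(-23\right)} = \frac{241}{213} \left(- \frac{1}{23}\right) = - \frac{241}{4899} \approx -0.049194$)
$- 336 \left(-467 + X\right) = - 336 \left(-467 - \frac{241}{4899}\right) = \left(-336\right) \left(- \frac{2288074}{4899}\right) = \frac{256264288}{1633}$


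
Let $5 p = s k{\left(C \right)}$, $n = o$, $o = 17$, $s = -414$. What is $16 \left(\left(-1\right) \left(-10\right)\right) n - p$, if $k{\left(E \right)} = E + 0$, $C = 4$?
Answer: $\frac{15256}{5} \approx 3051.2$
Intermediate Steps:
$n = 17$
$k{\left(E \right)} = E$
$p = - \frac{1656}{5}$ ($p = \frac{\left(-414\right) 4}{5} = \frac{1}{5} \left(-1656\right) = - \frac{1656}{5} \approx -331.2$)
$16 \left(\left(-1\right) \left(-10\right)\right) n - p = 16 \left(\left(-1\right) \left(-10\right)\right) 17 - - \frac{1656}{5} = 16 \cdot 10 \cdot 17 + \frac{1656}{5} = 160 \cdot 17 + \frac{1656}{5} = 2720 + \frac{1656}{5} = \frac{15256}{5}$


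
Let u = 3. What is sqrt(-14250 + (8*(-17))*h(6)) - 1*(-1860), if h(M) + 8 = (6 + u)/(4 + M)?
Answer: 1860 + I*sqrt(332110)/5 ≈ 1860.0 + 115.26*I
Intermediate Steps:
h(M) = -8 + 9/(4 + M) (h(M) = -8 + (6 + 3)/(4 + M) = -8 + 9/(4 + M))
sqrt(-14250 + (8*(-17))*h(6)) - 1*(-1860) = sqrt(-14250 + (8*(-17))*((-23 - 8*6)/(4 + 6))) - 1*(-1860) = sqrt(-14250 - 136*(-23 - 48)/10) + 1860 = sqrt(-14250 - 68*(-71)/5) + 1860 = sqrt(-14250 - 136*(-71/10)) + 1860 = sqrt(-14250 + 4828/5) + 1860 = sqrt(-66422/5) + 1860 = I*sqrt(332110)/5 + 1860 = 1860 + I*sqrt(332110)/5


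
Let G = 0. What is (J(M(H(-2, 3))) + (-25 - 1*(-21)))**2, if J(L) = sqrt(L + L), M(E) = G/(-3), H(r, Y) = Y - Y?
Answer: 16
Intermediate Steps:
H(r, Y) = 0
M(E) = 0 (M(E) = 0/(-3) = 0*(-1/3) = 0)
J(L) = sqrt(2)*sqrt(L) (J(L) = sqrt(2*L) = sqrt(2)*sqrt(L))
(J(M(H(-2, 3))) + (-25 - 1*(-21)))**2 = (sqrt(2)*sqrt(0) + (-25 - 1*(-21)))**2 = (sqrt(2)*0 + (-25 + 21))**2 = (0 - 4)**2 = (-4)**2 = 16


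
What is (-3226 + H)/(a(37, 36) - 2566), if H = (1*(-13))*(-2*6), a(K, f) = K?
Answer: 3070/2529 ≈ 1.2139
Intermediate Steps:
H = 156 (H = -13*(-12) = 156)
(-3226 + H)/(a(37, 36) - 2566) = (-3226 + 156)/(37 - 2566) = -3070/(-2529) = -3070*(-1/2529) = 3070/2529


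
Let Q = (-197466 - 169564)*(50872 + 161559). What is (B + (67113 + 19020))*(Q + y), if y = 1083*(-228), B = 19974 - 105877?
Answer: -17932823276420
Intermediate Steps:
B = -85903
Q = -77968549930 (Q = -367030*212431 = -77968549930)
y = -246924
(B + (67113 + 19020))*(Q + y) = (-85903 + (67113 + 19020))*(-77968549930 - 246924) = (-85903 + 86133)*(-77968796854) = 230*(-77968796854) = -17932823276420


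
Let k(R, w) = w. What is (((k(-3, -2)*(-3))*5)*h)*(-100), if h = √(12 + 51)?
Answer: -9000*√7 ≈ -23812.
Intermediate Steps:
h = 3*√7 (h = √63 = 3*√7 ≈ 7.9373)
(((k(-3, -2)*(-3))*5)*h)*(-100) = ((-2*(-3)*5)*(3*√7))*(-100) = ((6*5)*(3*√7))*(-100) = (30*(3*√7))*(-100) = (90*√7)*(-100) = -9000*√7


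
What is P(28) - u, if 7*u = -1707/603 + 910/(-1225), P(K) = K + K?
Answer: 2782861/49245 ≈ 56.510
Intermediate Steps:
P(K) = 2*K
u = -25141/49245 (u = (-1707/603 + 910/(-1225))/7 = (-1707*1/603 + 910*(-1/1225))/7 = (-569/201 - 26/35)/7 = (⅐)*(-25141/7035) = -25141/49245 ≈ -0.51053)
P(28) - u = 2*28 - 1*(-25141/49245) = 56 + 25141/49245 = 2782861/49245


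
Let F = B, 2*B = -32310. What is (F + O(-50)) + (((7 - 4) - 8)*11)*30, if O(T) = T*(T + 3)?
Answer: -15455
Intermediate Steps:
B = -16155 (B = (½)*(-32310) = -16155)
F = -16155
O(T) = T*(3 + T)
(F + O(-50)) + (((7 - 4) - 8)*11)*30 = (-16155 - 50*(3 - 50)) + (((7 - 4) - 8)*11)*30 = (-16155 - 50*(-47)) + ((3 - 8)*11)*30 = (-16155 + 2350) - 5*11*30 = -13805 - 55*30 = -13805 - 1650 = -15455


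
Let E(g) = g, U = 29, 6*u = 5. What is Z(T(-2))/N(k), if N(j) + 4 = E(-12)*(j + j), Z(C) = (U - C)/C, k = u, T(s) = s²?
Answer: -25/96 ≈ -0.26042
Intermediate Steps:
u = ⅚ (u = (⅙)*5 = ⅚ ≈ 0.83333)
k = ⅚ ≈ 0.83333
Z(C) = (29 - C)/C
N(j) = -4 - 24*j (N(j) = -4 - 12*(j + j) = -4 - 24*j)
Z(T(-2))/N(k) = ((29 - 1*(-2)²)/((-2)²))/(-4 - 24*⅚) = ((29 - 1*4)/4)/(-4 - 20) = ((29 - 4)/4)/(-24) = ((¼)*25)*(-1/24) = (25/4)*(-1/24) = -25/96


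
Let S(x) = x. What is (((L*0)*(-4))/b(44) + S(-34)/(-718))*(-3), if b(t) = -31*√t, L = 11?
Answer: -51/359 ≈ -0.14206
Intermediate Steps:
(((L*0)*(-4))/b(44) + S(-34)/(-718))*(-3) = (((11*0)*(-4))/((-62*√11)) - 34/(-718))*(-3) = ((0*(-4))/((-62*√11)) - 34*(-1/718))*(-3) = (0/((-62*√11)) + 17/359)*(-3) = (0*(-√11/682) + 17/359)*(-3) = (0 + 17/359)*(-3) = (17/359)*(-3) = -51/359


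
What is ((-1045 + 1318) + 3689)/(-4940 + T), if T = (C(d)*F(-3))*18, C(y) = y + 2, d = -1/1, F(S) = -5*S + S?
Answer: -1981/2362 ≈ -0.83870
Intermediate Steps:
F(S) = -4*S
d = -1 (d = -1*1 = -1)
C(y) = 2 + y
T = 216 (T = ((2 - 1)*(-4*(-3)))*18 = (1*12)*18 = 12*18 = 216)
((-1045 + 1318) + 3689)/(-4940 + T) = ((-1045 + 1318) + 3689)/(-4940 + 216) = (273 + 3689)/(-4724) = 3962*(-1/4724) = -1981/2362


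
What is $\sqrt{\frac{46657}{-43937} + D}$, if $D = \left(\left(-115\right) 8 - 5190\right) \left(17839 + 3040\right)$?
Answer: $\frac{3 i \sqrt{27363345812519691}}{43937} \approx 11295.0 i$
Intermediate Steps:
$D = -127570690$ ($D = \left(-920 - 5190\right) 20879 = \left(-6110\right) 20879 = -127570690$)
$\sqrt{\frac{46657}{-43937} + D} = \sqrt{\frac{46657}{-43937} - 127570690} = \sqrt{46657 \left(- \frac{1}{43937}\right) - 127570690} = \sqrt{- \frac{46657}{43937} - 127570690} = \sqrt{- \frac{5605073453187}{43937}} = \frac{3 i \sqrt{27363345812519691}}{43937}$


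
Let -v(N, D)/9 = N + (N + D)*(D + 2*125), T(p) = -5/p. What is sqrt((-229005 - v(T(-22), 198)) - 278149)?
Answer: sqrt(141376598)/22 ≈ 540.46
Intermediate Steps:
v(N, D) = -9*N - 9*(250 + D)*(D + N) (v(N, D) = -9*(N + (N + D)*(D + 2*125)) = -9*(N + (D + N)*(D + 250)) = -9*(N + (D + N)*(250 + D)) = -9*(N + (250 + D)*(D + N)) = -9*N - 9*(250 + D)*(D + N))
sqrt((-229005 - v(T(-22), 198)) - 278149) = sqrt((-229005 - (-(-11295)/(-22) - 2250*198 - 9*198**2 - 9*198*(-5/(-22)))) - 278149) = sqrt((-229005 - (-(-11295)*(-1)/22 - 445500 - 9*39204 - 9*198*(-5*(-1/22)))) - 278149) = sqrt((-229005 - (-2259*5/22 - 445500 - 352836 - 9*198*5/22)) - 278149) = sqrt((-229005 - (-11295/22 - 445500 - 352836 - 405)) - 278149) = sqrt((-229005 - 1*(-17583597/22)) - 278149) = sqrt((-229005 + 17583597/22) - 278149) = sqrt(12545487/22 - 278149) = sqrt(6426209/22) = sqrt(141376598)/22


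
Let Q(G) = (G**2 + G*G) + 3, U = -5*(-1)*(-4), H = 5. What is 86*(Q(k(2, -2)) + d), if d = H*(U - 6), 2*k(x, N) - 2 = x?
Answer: -10234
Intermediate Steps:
U = -20 (U = 5*(-4) = -20)
k(x, N) = 1 + x/2
Q(G) = 3 + 2*G**2 (Q(G) = (G**2 + G**2) + 3 = 2*G**2 + 3 = 3 + 2*G**2)
d = -130 (d = 5*(-20 - 6) = 5*(-26) = -130)
86*(Q(k(2, -2)) + d) = 86*((3 + 2*(1 + (1/2)*2)**2) - 130) = 86*((3 + 2*(1 + 1)**2) - 130) = 86*((3 + 2*2**2) - 130) = 86*((3 + 2*4) - 130) = 86*((3 + 8) - 130) = 86*(11 - 130) = 86*(-119) = -10234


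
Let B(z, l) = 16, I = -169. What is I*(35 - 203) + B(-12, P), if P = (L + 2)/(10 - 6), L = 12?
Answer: 28408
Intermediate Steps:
P = 7/2 (P = (12 + 2)/(10 - 6) = 14/4 = 14*(1/4) = 7/2 ≈ 3.5000)
I*(35 - 203) + B(-12, P) = -169*(35 - 203) + 16 = -169*(-168) + 16 = 28392 + 16 = 28408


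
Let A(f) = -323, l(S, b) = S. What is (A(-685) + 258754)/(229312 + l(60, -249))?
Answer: 258431/229372 ≈ 1.1267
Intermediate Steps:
(A(-685) + 258754)/(229312 + l(60, -249)) = (-323 + 258754)/(229312 + 60) = 258431/229372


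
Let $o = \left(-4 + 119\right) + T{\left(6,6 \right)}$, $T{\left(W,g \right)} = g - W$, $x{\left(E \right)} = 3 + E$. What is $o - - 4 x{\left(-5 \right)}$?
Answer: $107$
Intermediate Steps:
$o = 115$ ($o = \left(-4 + 119\right) + \left(6 - 6\right) = 115 + \left(6 - 6\right) = 115 + 0 = 115$)
$o - - 4 x{\left(-5 \right)} = 115 - - 4 \left(3 - 5\right) = 115 - \left(-4\right) \left(-2\right) = 115 - 8 = 107$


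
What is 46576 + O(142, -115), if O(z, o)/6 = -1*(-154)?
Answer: 47500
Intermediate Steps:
O(z, o) = 924 (O(z, o) = 6*(-1*(-154)) = 6*154 = 924)
46576 + O(142, -115) = 46576 + 924 = 47500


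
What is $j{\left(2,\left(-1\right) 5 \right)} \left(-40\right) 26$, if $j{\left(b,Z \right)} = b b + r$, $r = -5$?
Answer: $1040$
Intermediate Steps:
$j{\left(b,Z \right)} = -5 + b^{2}$ ($j{\left(b,Z \right)} = b b - 5 = b^{2} - 5 = -5 + b^{2}$)
$j{\left(2,\left(-1\right) 5 \right)} \left(-40\right) 26 = \left(-5 + 2^{2}\right) \left(-40\right) 26 = \left(-5 + 4\right) \left(-40\right) 26 = \left(-1\right) \left(-40\right) 26 = 40 \cdot 26 = 1040$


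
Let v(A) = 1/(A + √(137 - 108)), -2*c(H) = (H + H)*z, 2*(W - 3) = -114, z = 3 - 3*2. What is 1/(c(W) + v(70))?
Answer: -27208/4407305 + √29/127811845 ≈ -0.0061733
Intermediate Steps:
z = -3 (z = 3 - 6 = -3)
W = -54 (W = 3 + (½)*(-114) = 3 - 57 = -54)
c(H) = 3*H (c(H) = -(H + H)*(-3)/2 = -2*H*(-3)/2 = -(-3)*H = 3*H)
v(A) = 1/(A + √29)
1/(c(W) + v(70)) = 1/(3*(-54) + 1/(70 + √29)) = 1/(-162 + 1/(70 + √29))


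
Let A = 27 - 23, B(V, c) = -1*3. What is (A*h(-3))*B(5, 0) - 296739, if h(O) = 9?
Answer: -296847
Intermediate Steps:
B(V, c) = -3
A = 4
(A*h(-3))*B(5, 0) - 296739 = (4*9)*(-3) - 296739 = 36*(-3) - 296739 = -108 - 296739 = -296847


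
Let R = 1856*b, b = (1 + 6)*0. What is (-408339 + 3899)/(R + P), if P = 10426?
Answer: -202220/5213 ≈ -38.792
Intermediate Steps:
b = 0 (b = 7*0 = 0)
R = 0 (R = 1856*0 = 0)
(-408339 + 3899)/(R + P) = (-408339 + 3899)/(0 + 10426) = -404440/10426 = -404440*1/10426 = -202220/5213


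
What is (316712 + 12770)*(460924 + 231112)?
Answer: 228013405352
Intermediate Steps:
(316712 + 12770)*(460924 + 231112) = 329482*692036 = 228013405352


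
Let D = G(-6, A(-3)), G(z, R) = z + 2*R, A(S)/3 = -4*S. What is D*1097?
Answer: 72402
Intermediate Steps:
A(S) = -12*S (A(S) = 3*(-4*S) = -12*S)
D = 66 (D = -6 + 2*(-12*(-3)) = -6 + 2*36 = -6 + 72 = 66)
D*1097 = 66*1097 = 72402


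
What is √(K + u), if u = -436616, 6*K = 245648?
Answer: 4*I*√222567/3 ≈ 629.03*I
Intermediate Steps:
K = 122824/3 (K = (⅙)*245648 = 122824/3 ≈ 40941.)
√(K + u) = √(122824/3 - 436616) = √(-1187024/3) = 4*I*√222567/3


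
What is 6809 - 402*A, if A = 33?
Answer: -6457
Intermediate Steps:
6809 - 402*A = 6809 - 402*33 = 6809 - 13266 = -6457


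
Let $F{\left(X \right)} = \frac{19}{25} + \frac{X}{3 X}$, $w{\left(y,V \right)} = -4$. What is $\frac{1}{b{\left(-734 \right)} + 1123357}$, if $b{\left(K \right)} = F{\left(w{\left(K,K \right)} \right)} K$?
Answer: $\frac{75}{84191587} \approx 8.9083 \cdot 10^{-7}$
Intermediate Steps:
$F{\left(X \right)} = \frac{82}{75}$ ($F{\left(X \right)} = 19 \cdot \frac{1}{25} + X \frac{1}{3 X} = \frac{19}{25} + \frac{1}{3} = \frac{82}{75}$)
$b{\left(K \right)} = \frac{82 K}{75}$
$\frac{1}{b{\left(-734 \right)} + 1123357} = \frac{1}{\frac{82}{75} \left(-734\right) + 1123357} = \frac{1}{- \frac{60188}{75} + 1123357} = \frac{1}{\frac{84191587}{75}} = \frac{75}{84191587}$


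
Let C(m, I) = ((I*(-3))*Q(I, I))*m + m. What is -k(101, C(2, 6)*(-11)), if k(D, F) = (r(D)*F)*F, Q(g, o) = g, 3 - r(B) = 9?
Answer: 33247896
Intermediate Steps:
r(B) = -6 (r(B) = 3 - 1*9 = 3 - 9 = -6)
C(m, I) = m - 3*m*I² (C(m, I) = ((I*(-3))*I)*m + m = ((-3*I)*I)*m + m = (-3*I²)*m + m = -3*m*I² + m = m - 3*m*I²)
k(D, F) = -6*F² (k(D, F) = (-6*F)*F = -6*F²)
-k(101, C(2, 6)*(-11)) = -(-6)*((2*(1 - 3*6²))*(-11))² = -(-6)*((2*(1 - 3*36))*(-11))² = -(-6)*((2*(1 - 108))*(-11))² = -(-6)*((2*(-107))*(-11))² = -(-6)*(-214*(-11))² = -(-6)*2354² = -(-6)*5541316 = -1*(-33247896) = 33247896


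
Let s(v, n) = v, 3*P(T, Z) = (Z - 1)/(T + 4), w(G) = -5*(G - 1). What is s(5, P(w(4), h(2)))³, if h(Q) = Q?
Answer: 125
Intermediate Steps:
w(G) = 5 - 5*G (w(G) = -5*(-1 + G) = 5 - 5*G)
P(T, Z) = (-1 + Z)/(3*(4 + T)) (P(T, Z) = ((Z - 1)/(T + 4))/3 = ((-1 + Z)/(4 + T))/3 = (-1 + Z)/(3*(4 + T)))
s(5, P(w(4), h(2)))³ = 5³ = 125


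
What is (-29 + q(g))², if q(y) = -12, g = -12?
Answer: 1681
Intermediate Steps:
(-29 + q(g))² = (-29 - 12)² = (-41)² = 1681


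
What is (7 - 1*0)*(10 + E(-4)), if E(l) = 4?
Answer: 98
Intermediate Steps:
(7 - 1*0)*(10 + E(-4)) = (7 - 1*0)*(10 + 4) = (7 + 0)*14 = 7*14 = 98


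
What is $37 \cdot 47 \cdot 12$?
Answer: $20868$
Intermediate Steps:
$37 \cdot 47 \cdot 12 = 1739 \cdot 12 = 20868$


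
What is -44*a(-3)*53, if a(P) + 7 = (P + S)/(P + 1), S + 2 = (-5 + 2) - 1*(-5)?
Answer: 12826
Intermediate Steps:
S = 0 (S = -2 + ((-5 + 2) - 1*(-5)) = -2 + (-3 + 5) = -2 + 2 = 0)
a(P) = -7 + P/(1 + P) (a(P) = -7 + (P + 0)/(P + 1) = -7 + P/(1 + P))
-44*a(-3)*53 = -44*(-7 - 6*(-3))/(1 - 3)*53 = -44*(-7 + 18)/(-2)*53 = -(-22)*11*53 = -44*(-11/2)*53 = 242*53 = 12826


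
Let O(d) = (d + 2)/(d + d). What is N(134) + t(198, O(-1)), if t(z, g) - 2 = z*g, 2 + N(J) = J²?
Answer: 17857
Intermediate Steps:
N(J) = -2 + J²
O(d) = (2 + d)/(2*d) (O(d) = (2 + d)/((2*d)) = (2 + d)*(1/(2*d)) = (2 + d)/(2*d))
t(z, g) = 2 + g*z (t(z, g) = 2 + z*g = 2 + g*z)
N(134) + t(198, O(-1)) = (-2 + 134²) + (2 + ((½)*(2 - 1)/(-1))*198) = (-2 + 17956) + (2 + ((½)*(-1)*1)*198) = 17954 + (2 - ½*198) = 17954 + (2 - 99) = 17954 - 97 = 17857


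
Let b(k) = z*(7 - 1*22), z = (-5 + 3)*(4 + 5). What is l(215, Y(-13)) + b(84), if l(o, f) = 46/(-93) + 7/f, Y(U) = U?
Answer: 325181/1209 ≈ 268.97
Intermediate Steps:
l(o, f) = -46/93 + 7/f (l(o, f) = 46*(-1/93) + 7/f = -46/93 + 7/f)
z = -18 (z = -2*9 = -18)
b(k) = 270 (b(k) = -18*(7 - 1*22) = -18*(7 - 22) = -18*(-15) = 270)
l(215, Y(-13)) + b(84) = (-46/93 + 7/(-13)) + 270 = (-46/93 + 7*(-1/13)) + 270 = (-46/93 - 7/13) + 270 = -1249/1209 + 270 = 325181/1209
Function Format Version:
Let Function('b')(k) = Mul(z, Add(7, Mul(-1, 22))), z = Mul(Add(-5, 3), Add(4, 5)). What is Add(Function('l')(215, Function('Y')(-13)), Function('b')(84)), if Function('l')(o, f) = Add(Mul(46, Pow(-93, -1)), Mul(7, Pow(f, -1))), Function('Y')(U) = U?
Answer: Rational(325181, 1209) ≈ 268.97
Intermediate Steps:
Function('l')(o, f) = Add(Rational(-46, 93), Mul(7, Pow(f, -1))) (Function('l')(o, f) = Add(Mul(46, Rational(-1, 93)), Mul(7, Pow(f, -1))) = Add(Rational(-46, 93), Mul(7, Pow(f, -1))))
z = -18 (z = Mul(-2, 9) = -18)
Function('b')(k) = 270 (Function('b')(k) = Mul(-18, Add(7, Mul(-1, 22))) = Mul(-18, Add(7, -22)) = Mul(-18, -15) = 270)
Add(Function('l')(215, Function('Y')(-13)), Function('b')(84)) = Add(Add(Rational(-46, 93), Mul(7, Pow(-13, -1))), 270) = Add(Add(Rational(-46, 93), Mul(7, Rational(-1, 13))), 270) = Add(Add(Rational(-46, 93), Rational(-7, 13)), 270) = Add(Rational(-1249, 1209), 270) = Rational(325181, 1209)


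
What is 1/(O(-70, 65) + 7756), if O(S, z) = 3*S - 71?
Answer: 1/7475 ≈ 0.00013378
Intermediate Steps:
O(S, z) = -71 + 3*S
1/(O(-70, 65) + 7756) = 1/((-71 + 3*(-70)) + 7756) = 1/((-71 - 210) + 7756) = 1/(-281 + 7756) = 1/7475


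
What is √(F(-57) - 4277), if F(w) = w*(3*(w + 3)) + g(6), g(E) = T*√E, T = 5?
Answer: √(4957 + 5*√6) ≈ 70.493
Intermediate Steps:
g(E) = 5*√E
F(w) = 5*√6 + w*(9 + 3*w) (F(w) = w*(3*(w + 3)) + 5*√6 = w*(3*(3 + w)) + 5*√6 = w*(9 + 3*w) + 5*√6 = 5*√6 + w*(9 + 3*w))
√(F(-57) - 4277) = √((3*(-57)² + 5*√6 + 9*(-57)) - 4277) = √((3*3249 + 5*√6 - 513) - 4277) = √((9747 + 5*√6 - 513) - 4277) = √((9234 + 5*√6) - 4277) = √(4957 + 5*√6)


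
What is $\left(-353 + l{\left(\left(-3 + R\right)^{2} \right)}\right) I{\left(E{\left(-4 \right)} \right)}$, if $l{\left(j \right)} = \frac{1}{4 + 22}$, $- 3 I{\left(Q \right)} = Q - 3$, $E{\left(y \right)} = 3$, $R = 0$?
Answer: $0$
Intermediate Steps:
$I{\left(Q \right)} = 1 - \frac{Q}{3}$ ($I{\left(Q \right)} = - \frac{Q - 3}{3} = - \frac{-3 + Q}{3} = 1 - \frac{Q}{3}$)
$l{\left(j \right)} = \frac{1}{26}$
$\left(-353 + l{\left(\left(-3 + R\right)^{2} \right)}\right) I{\left(E{\left(-4 \right)} \right)} = \left(-353 + \frac{1}{26}\right) \left(1 - 1\right) = - \frac{9177 \left(1 - 1\right)}{26} = \left(- \frac{9177}{26}\right) 0 = 0$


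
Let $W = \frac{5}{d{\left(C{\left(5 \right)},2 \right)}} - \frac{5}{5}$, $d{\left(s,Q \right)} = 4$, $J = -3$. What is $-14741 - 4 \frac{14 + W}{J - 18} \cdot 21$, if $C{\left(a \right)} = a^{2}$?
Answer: $-14684$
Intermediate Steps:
$W = \frac{1}{4}$ ($W = \frac{5}{4} - \frac{5}{5} = 5 \cdot \frac{1}{4} - 1 = \frac{5}{4} - 1 = \frac{1}{4} \approx 0.25$)
$-14741 - 4 \frac{14 + W}{J - 18} \cdot 21 = -14741 - 4 \frac{14 + \frac{1}{4}}{-3 - 18} \cdot 21 = -14741 - 4 \frac{57}{4 \left(-21\right)} 21 = -14741 - 4 \cdot \frac{57}{4} \left(- \frac{1}{21}\right) 21 = -14741 - 4 \left(- \frac{19}{28}\right) 21 = -14741 - \left(- \frac{19}{7}\right) 21 = -14741 - -57 = -14741 + 57 = -14684$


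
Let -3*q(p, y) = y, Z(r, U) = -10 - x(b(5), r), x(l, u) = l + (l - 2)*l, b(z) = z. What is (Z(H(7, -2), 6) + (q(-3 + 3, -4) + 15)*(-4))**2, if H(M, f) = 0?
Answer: 81796/9 ≈ 9088.4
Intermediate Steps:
x(l, u) = l + l*(-2 + l) (x(l, u) = l + (-2 + l)*l = l + l*(-2 + l))
Z(r, U) = -30 (Z(r, U) = -10 - 5*(-1 + 5) = -10 - 5*4 = -10 - 1*20 = -10 - 20 = -30)
q(p, y) = -y/3
(Z(H(7, -2), 6) + (q(-3 + 3, -4) + 15)*(-4))**2 = (-30 + (-1/3*(-4) + 15)*(-4))**2 = (-30 + (4/3 + 15)*(-4))**2 = (-30 + (49/3)*(-4))**2 = (-30 - 196/3)**2 = (-286/3)**2 = 81796/9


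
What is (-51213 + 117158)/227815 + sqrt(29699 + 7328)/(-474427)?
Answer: 13189/45563 - sqrt(37027)/474427 ≈ 0.28906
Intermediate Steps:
(-51213 + 117158)/227815 + sqrt(29699 + 7328)/(-474427) = 65945*(1/227815) + sqrt(37027)*(-1/474427) = 13189/45563 - sqrt(37027)/474427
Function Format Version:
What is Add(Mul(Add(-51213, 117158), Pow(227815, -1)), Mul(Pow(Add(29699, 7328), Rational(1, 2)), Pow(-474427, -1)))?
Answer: Add(Rational(13189, 45563), Mul(Rational(-1, 474427), Pow(37027, Rational(1, 2)))) ≈ 0.28906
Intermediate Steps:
Add(Mul(Add(-51213, 117158), Pow(227815, -1)), Mul(Pow(Add(29699, 7328), Rational(1, 2)), Pow(-474427, -1))) = Add(Mul(65945, Rational(1, 227815)), Mul(Pow(37027, Rational(1, 2)), Rational(-1, 474427))) = Add(Rational(13189, 45563), Mul(Rational(-1, 474427), Pow(37027, Rational(1, 2))))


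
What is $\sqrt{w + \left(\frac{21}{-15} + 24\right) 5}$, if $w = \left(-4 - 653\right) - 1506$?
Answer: $5 i \sqrt{82} \approx 45.277 i$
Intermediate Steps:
$w = -2163$ ($w = -657 - 1506 = -2163$)
$\sqrt{w + \left(\frac{21}{-15} + 24\right) 5} = \sqrt{-2163 + \left(\frac{21}{-15} + 24\right) 5} = \sqrt{-2163 + \left(21 \left(- \frac{1}{15}\right) + 24\right) 5} = \sqrt{-2163 + \left(- \frac{7}{5} + 24\right) 5} = \sqrt{-2163 + \frac{113}{5} \cdot 5} = \sqrt{-2163 + 113} = \sqrt{-2050} = 5 i \sqrt{82}$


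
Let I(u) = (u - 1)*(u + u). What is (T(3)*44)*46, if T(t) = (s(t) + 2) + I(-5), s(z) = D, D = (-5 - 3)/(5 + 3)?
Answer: 123464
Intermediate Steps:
I(u) = 2*u*(-1 + u) (I(u) = (-1 + u)*(2*u) = 2*u*(-1 + u))
D = -1 (D = -8/8 = -8*1/8 = -1)
s(z) = -1
T(t) = 61 (T(t) = (-1 + 2) + 2*(-5)*(-1 - 5) = 1 + 2*(-5)*(-6) = 1 + 60 = 61)
(T(3)*44)*46 = (61*44)*46 = 2684*46 = 123464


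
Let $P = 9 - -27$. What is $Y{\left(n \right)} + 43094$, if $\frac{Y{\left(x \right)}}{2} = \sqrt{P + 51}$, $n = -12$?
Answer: $43094 + 2 \sqrt{87} \approx 43113.0$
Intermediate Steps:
$P = 36$ ($P = 9 + 27 = 36$)
$Y{\left(x \right)} = 2 \sqrt{87}$ ($Y{\left(x \right)} = 2 \sqrt{36 + 51} = 2 \sqrt{87}$)
$Y{\left(n \right)} + 43094 = 2 \sqrt{87} + 43094 = 43094 + 2 \sqrt{87}$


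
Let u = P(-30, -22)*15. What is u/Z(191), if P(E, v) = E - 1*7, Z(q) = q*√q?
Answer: -555*√191/36481 ≈ -0.21025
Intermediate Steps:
Z(q) = q^(3/2)
P(E, v) = -7 + E (P(E, v) = E - 7 = -7 + E)
u = -555 (u = (-7 - 30)*15 = -37*15 = -555)
u/Z(191) = -555*√191/36481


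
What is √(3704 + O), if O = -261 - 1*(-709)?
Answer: 2*√1038 ≈ 64.436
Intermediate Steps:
O = 448 (O = -261 + 709 = 448)
√(3704 + O) = √(3704 + 448) = √4152 = 2*√1038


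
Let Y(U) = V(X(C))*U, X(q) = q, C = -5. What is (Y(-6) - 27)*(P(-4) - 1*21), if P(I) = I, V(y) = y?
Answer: -75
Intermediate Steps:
Y(U) = -5*U
(Y(-6) - 27)*(P(-4) - 1*21) = (-5*(-6) - 27)*(-4 - 1*21) = (30 - 27)*(-4 - 21) = 3*(-25) = -75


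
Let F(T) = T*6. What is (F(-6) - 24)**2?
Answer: 3600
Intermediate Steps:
F(T) = 6*T
(F(-6) - 24)**2 = (6*(-6) - 24)**2 = (-36 - 24)**2 = (-60)**2 = 3600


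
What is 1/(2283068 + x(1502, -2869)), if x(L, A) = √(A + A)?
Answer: 1141534/2606199749181 - I*√5738/5212399498362 ≈ 4.3801e-7 - 1.4533e-11*I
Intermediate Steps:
x(L, A) = √2*√A (x(L, A) = √(2*A) = √2*√A)
1/(2283068 + x(1502, -2869)) = 1/(2283068 + √2*√(-2869)) = 1/(2283068 + √2*(I*√2869)) = 1/(2283068 + I*√5738)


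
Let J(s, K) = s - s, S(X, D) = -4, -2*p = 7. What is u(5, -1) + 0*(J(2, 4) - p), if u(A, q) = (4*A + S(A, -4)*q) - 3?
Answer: 21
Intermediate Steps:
p = -7/2 (p = -½*7 = -7/2 ≈ -3.5000)
J(s, K) = 0
u(A, q) = -3 - 4*q + 4*A (u(A, q) = (4*A - 4*q) - 3 = (-4*q + 4*A) - 3 = -3 - 4*q + 4*A)
u(5, -1) + 0*(J(2, 4) - p) = (-3 - 4*(-1) + 4*5) + 0*(0 - 1*(-7/2)) = (-3 + 4 + 20) + 0*(0 + 7/2) = 21 + 0*(7/2) = 21 + 0 = 21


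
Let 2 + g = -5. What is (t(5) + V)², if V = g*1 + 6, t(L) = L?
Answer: 16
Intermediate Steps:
g = -7 (g = -2 - 5 = -7)
V = -1 (V = -7*1 + 6 = -7 + 6 = -1)
(t(5) + V)² = (5 - 1)² = 4² = 16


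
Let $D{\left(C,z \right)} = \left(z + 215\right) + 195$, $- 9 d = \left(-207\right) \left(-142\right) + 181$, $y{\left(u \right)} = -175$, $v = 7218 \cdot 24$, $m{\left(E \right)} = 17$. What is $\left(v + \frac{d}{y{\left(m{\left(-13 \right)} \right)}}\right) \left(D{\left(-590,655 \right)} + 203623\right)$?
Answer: $\frac{319161196816}{9} \approx 3.5462 \cdot 10^{10}$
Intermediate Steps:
$v = 173232$
$d = - \frac{29575}{9}$ ($d = - \frac{\left(-207\right) \left(-142\right) + 181}{9} = - \frac{29394 + 181}{9} = \left(- \frac{1}{9}\right) 29575 = - \frac{29575}{9} \approx -3286.1$)
$D{\left(C,z \right)} = 410 + z$ ($D{\left(C,z \right)} = \left(215 + z\right) + 195 = 410 + z$)
$\left(v + \frac{d}{y{\left(m{\left(-13 \right)} \right)}}\right) \left(D{\left(-590,655 \right)} + 203623\right) = \left(173232 - \frac{29575}{9 \left(-175\right)}\right) \left(\left(410 + 655\right) + 203623\right) = \left(173232 - - \frac{169}{9}\right) \left(1065 + 203623\right) = \left(173232 + \frac{169}{9}\right) 204688 = \frac{1559257}{9} \cdot 204688 = \frac{319161196816}{9}$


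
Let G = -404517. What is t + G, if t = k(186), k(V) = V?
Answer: -404331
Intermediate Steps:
t = 186
t + G = 186 - 404517 = -404331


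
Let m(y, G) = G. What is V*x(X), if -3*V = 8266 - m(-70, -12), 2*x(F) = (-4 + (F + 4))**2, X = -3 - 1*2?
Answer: -103475/3 ≈ -34492.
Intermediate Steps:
X = -5 (X = -3 - 2 = -5)
x(F) = F**2/2 (x(F) = (-4 + (F + 4))**2/2 = (-4 + (4 + F))**2/2 = F**2/2)
V = -8278/3 (V = -(8266 - 1*(-12))/3 = -(8266 + 12)/3 = -1/3*8278 = -8278/3 ≈ -2759.3)
V*x(X) = -4139*(-5)**2/3 = -4139*25/3 = -8278/3*25/2 = -103475/3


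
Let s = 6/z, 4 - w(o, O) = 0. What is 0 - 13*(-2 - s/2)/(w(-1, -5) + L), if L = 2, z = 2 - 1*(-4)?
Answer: 65/12 ≈ 5.4167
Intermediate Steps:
z = 6 (z = 2 + 4 = 6)
w(o, O) = 4 (w(o, O) = 4 - 1*0 = 4 + 0 = 4)
s = 1 (s = 6/6 = 6*(⅙) = 1)
0 - 13*(-2 - s/2)/(w(-1, -5) + L) = 0 - 13*(-5/(2*(4 + 2))) = 0 - 13/((-2/5)*6) = 0 - 13/(((⅕)*(-2))*6) = 0 - 13/((-⅖*6)) = 0 - 13/(-12/5) = 0 - 13*(-5/12) = 0 + 65/12 = 65/12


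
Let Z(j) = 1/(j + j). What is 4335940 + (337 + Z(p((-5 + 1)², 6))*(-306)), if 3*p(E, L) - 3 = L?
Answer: 4336226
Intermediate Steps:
p(E, L) = 1 + L/3
Z(j) = 1/(2*j)
4335940 + (337 + Z(p((-5 + 1)², 6))*(-306)) = 4335940 + (337 + (1/(2*(1 + (⅓)*6)))*(-306)) = 4335940 + (337 + (1/(2*(1 + 2)))*(-306)) = 4335940 + (337 + ((½)/3)*(-306)) = 4335940 + (337 + ((½)*(⅓))*(-306)) = 4335940 + (337 + (⅙)*(-306)) = 4335940 + (337 - 51) = 4335940 + 286 = 4336226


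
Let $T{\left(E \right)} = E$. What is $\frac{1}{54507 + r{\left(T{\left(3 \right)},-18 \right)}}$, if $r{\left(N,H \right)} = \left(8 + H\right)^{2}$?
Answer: $\frac{1}{54607} \approx 1.8313 \cdot 10^{-5}$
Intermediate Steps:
$\frac{1}{54507 + r{\left(T{\left(3 \right)},-18 \right)}} = \frac{1}{54507 + \left(8 - 18\right)^{2}} = \frac{1}{54507 + \left(-10\right)^{2}} = \frac{1}{54507 + 100} = \frac{1}{54607}$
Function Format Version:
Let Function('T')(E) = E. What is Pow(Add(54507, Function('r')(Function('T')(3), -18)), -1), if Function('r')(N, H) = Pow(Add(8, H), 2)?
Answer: Rational(1, 54607) ≈ 1.8313e-5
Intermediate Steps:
Pow(Add(54507, Function('r')(Function('T')(3), -18)), -1) = Pow(Add(54507, Pow(Add(8, -18), 2)), -1) = Pow(Add(54507, Pow(-10, 2)), -1) = Pow(Add(54507, 100), -1) = Pow(54607, -1) = Rational(1, 54607)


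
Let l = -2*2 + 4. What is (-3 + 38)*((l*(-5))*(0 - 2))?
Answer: 0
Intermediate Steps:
l = 0 (l = -4 + 4 = 0)
(-3 + 38)*((l*(-5))*(0 - 2)) = (-3 + 38)*((0*(-5))*(0 - 2)) = 35*(0*(-2)) = 35*0 = 0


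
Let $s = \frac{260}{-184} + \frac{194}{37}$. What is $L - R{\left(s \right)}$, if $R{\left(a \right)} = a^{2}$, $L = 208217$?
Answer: $\frac{603121341107}{2896804} \approx 2.082 \cdot 10^{5}$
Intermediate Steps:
$s = \frac{6519}{1702}$ ($s = 260 \left(- \frac{1}{184}\right) + 194 \cdot \frac{1}{37} = - \frac{65}{46} + \frac{194}{37} = \frac{6519}{1702} \approx 3.8302$)
$L - R{\left(s \right)} = 208217 - \left(\frac{6519}{1702}\right)^{2} = 208217 - \frac{42497361}{2896804} = \frac{603121341107}{2896804}$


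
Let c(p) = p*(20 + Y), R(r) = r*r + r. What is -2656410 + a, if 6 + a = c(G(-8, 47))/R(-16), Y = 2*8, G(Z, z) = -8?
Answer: -13282086/5 ≈ -2.6564e+6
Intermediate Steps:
R(r) = r + r² (R(r) = r² + r = r + r²)
Y = 16
c(p) = 36*p (c(p) = p*(20 + 16) = p*36 = 36*p)
a = -36/5 (a = -6 + (36*(-8))/((-16*(1 - 16))) = -6 - 288/((-16*(-15))) = -6 - 288/240 = -6 - 288*1/240 = -6 - 6/5 = -36/5 ≈ -7.2000)
-2656410 + a = -2656410 - 36/5 = -13282086/5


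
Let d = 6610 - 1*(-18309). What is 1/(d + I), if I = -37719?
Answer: -1/12800 ≈ -7.8125e-5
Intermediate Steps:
d = 24919 (d = 6610 + 18309 = 24919)
1/(d + I) = 1/(24919 - 37719) = 1/(-12800) = -1/12800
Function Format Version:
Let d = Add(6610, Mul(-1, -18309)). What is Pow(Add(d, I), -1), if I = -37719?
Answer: Rational(-1, 12800) ≈ -7.8125e-5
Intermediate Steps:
d = 24919 (d = Add(6610, 18309) = 24919)
Pow(Add(d, I), -1) = Pow(Add(24919, -37719), -1) = Pow(-12800, -1) = Rational(-1, 12800)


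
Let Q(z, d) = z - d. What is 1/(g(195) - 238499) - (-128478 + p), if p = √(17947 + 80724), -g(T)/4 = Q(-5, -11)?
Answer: 30644957993/238523 - √98671 ≈ 1.2816e+5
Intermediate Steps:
g(T) = -24 (g(T) = -4*(-5 - 1*(-11)) = -4*(-5 + 11) = -4*6 = -24)
p = √98671 ≈ 314.12
1/(g(195) - 238499) - (-128478 + p) = 1/(-24 - 238499) - (-128478 + √98671) = 1/(-238523) + (128478 - √98671) = -1/238523 + (128478 - √98671) = 30644957993/238523 - √98671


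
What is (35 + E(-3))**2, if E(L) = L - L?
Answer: 1225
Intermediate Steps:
E(L) = 0
(35 + E(-3))**2 = (35 + 0)**2 = 35**2 = 1225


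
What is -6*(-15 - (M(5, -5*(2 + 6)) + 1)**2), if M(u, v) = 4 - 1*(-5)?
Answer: 690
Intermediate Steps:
M(u, v) = 9 (M(u, v) = 4 + 5 = 9)
-6*(-15 - (M(5, -5*(2 + 6)) + 1)**2) = -6*(-15 - (9 + 1)**2) = -6*(-15 - 1*10**2) = -6*(-15 - 1*100) = -6*(-15 - 100) = -6*(-115) = 690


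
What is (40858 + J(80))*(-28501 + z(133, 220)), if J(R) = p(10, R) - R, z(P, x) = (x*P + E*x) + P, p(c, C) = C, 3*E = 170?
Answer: 1637425208/3 ≈ 5.4581e+8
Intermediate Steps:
E = 170/3 (E = (1/3)*170 = 170/3 ≈ 56.667)
z(P, x) = P + 170*x/3 + P*x (z(P, x) = (x*P + 170*x/3) + P = (P*x + 170*x/3) + P = (170*x/3 + P*x) + P = P + 170*x/3 + P*x)
J(R) = 0 (J(R) = R - R = 0)
(40858 + J(80))*(-28501 + z(133, 220)) = (40858 + 0)*(-28501 + (133 + (170/3)*220 + 133*220)) = 40858*(-28501 + (133 + 37400/3 + 29260)) = 40858*(-28501 + 125579/3) = 40858*(40076/3) = 1637425208/3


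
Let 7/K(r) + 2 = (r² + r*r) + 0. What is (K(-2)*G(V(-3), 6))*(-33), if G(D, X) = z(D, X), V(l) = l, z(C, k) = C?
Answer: 231/2 ≈ 115.50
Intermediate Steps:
G(D, X) = D
K(r) = 7/(-2 + 2*r²) (K(r) = 7/(-2 + ((r² + r*r) + 0)) = 7/(-2 + ((r² + r²) + 0)) = 7/(-2 + (2*r² + 0)) = 7/(-2 + 2*r²))
(K(-2)*G(V(-3), 6))*(-33) = ((7/(2*(-1 + (-2)²)))*(-3))*(-33) = ((7/(2*(-1 + 4)))*(-3))*(-33) = (((7/2)/3)*(-3))*(-33) = (((7/2)*(⅓))*(-3))*(-33) = ((7/6)*(-3))*(-33) = -7/2*(-33) = 231/2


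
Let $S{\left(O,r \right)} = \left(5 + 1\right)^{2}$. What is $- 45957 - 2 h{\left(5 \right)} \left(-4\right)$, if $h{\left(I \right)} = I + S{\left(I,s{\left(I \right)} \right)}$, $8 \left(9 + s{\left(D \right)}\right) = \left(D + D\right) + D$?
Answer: $-15073896$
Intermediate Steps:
$s{\left(D \right)} = -9 + \frac{3 D}{8}$ ($s{\left(D \right)} = -9 + \frac{\left(D + D\right) + D}{8} = -9 + \frac{2 D + D}{8} = -9 + \frac{3 D}{8}$)
$S{\left(O,r \right)} = 36$ ($S{\left(O,r \right)} = 6^{2} = 36$)
$h{\left(I \right)} = 36 + I$ ($h{\left(I \right)} = I + 36 = 36 + I$)
$- 45957 - 2 h{\left(5 \right)} \left(-4\right) = - 45957 - 2 \left(36 + 5\right) \left(-4\right) = - 45957 \left(-2\right) 41 \left(-4\right) = - 45957 \left(\left(-82\right) \left(-4\right)\right) = \left(-45957\right) 328 = -15073896$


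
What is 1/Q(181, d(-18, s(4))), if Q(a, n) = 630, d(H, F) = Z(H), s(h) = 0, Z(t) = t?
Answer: 1/630 ≈ 0.0015873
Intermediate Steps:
d(H, F) = H
1/Q(181, d(-18, s(4))) = 1/630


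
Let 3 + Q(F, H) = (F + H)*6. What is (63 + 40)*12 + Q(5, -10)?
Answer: 1203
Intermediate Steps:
Q(F, H) = -3 + 6*F + 6*H (Q(F, H) = -3 + (F + H)*6 = -3 + (6*F + 6*H) = -3 + 6*F + 6*H)
(63 + 40)*12 + Q(5, -10) = (63 + 40)*12 + (-3 + 6*5 + 6*(-10)) = 103*12 + (-3 + 30 - 60) = 1236 - 33 = 1203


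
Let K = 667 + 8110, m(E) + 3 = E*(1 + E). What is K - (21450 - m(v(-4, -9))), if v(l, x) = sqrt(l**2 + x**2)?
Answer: -12579 + sqrt(97) ≈ -12569.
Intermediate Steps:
m(E) = -3 + E*(1 + E)
K = 8777
K - (21450 - m(v(-4, -9))) = 8777 - (21450 - (-3 + sqrt((-4)**2 + (-9)**2) + (sqrt((-4)**2 + (-9)**2))**2)) = 8777 - (21450 - (-3 + sqrt(16 + 81) + (sqrt(16 + 81))**2)) = 8777 - (21450 - (-3 + sqrt(97) + (sqrt(97))**2)) = 8777 - (21450 - (-3 + sqrt(97) + 97)) = 8777 - (21450 - (94 + sqrt(97))) = 8777 - (21450 + (-94 - sqrt(97))) = 8777 - (21356 - sqrt(97)) = 8777 + (-21356 + sqrt(97)) = -12579 + sqrt(97)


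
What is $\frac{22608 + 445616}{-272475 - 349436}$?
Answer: $- \frac{468224}{621911} \approx -0.75288$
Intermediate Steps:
$\frac{22608 + 445616}{-272475 - 349436} = \frac{468224}{-621911} = 468224 \left(- \frac{1}{621911}\right) = - \frac{468224}{621911}$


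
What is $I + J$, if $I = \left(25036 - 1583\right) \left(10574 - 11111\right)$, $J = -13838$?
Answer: $-12608099$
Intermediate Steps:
$I = -12594261$ ($I = 23453 \left(-537\right) = -12594261$)
$I + J = -12594261 - 13838 = -12608099$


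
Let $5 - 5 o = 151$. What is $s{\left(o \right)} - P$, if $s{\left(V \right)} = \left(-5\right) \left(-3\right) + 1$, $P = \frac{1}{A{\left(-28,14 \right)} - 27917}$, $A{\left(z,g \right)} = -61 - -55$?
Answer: $\frac{446769}{27923} \approx 16.0$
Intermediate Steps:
$A{\left(z,g \right)} = -6$ ($A{\left(z,g \right)} = -61 + 55 = -6$)
$o = - \frac{146}{5}$ ($o = 1 - \frac{151}{5} = - \frac{146}{5} \approx -29.2$)
$P = - \frac{1}{27923}$ ($P = \frac{1}{-6 - 27917} = \frac{1}{-27923} = - \frac{1}{27923} \approx -3.5813 \cdot 10^{-5}$)
$s{\left(V \right)} = 16$ ($s{\left(V \right)} = 15 + 1 = 16$)
$s{\left(o \right)} - P = 16 - - \frac{1}{27923} = 16 + \frac{1}{27923} = \frac{446769}{27923}$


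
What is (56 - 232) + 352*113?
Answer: 39600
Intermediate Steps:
(56 - 232) + 352*113 = -176 + 39776 = 39600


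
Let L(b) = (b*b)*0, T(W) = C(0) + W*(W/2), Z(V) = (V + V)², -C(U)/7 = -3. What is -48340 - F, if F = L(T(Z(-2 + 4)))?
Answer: -48340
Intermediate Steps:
C(U) = 21 (C(U) = -7*(-3) = 21)
Z(V) = 4*V² (Z(V) = (2*V)² = 4*V²)
T(W) = 21 + W²/2 (T(W) = 21 + W*(W/2) = 21 + W²/2)
L(b) = 0 (L(b) = b²*0 = 0)
F = 0
-48340 - F = -48340 - 1*0 = -48340 + 0 = -48340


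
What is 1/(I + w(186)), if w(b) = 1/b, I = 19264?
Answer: 186/3583105 ≈ 5.1910e-5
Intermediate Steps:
w(b) = 1/b
1/(I + w(186)) = 1/(19264 + 1/186) = 1/(3583105/186) = 186/3583105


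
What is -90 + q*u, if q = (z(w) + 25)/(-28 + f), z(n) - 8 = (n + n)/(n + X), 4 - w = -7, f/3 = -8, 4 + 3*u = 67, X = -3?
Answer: -1671/16 ≈ -104.44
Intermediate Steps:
u = 21 (u = -4/3 + (⅓)*67 = -4/3 + 67/3 = 21)
f = -24 (f = 3*(-8) = -24)
w = 11 (w = 4 - 1*(-7) = 4 + 7 = 11)
z(n) = 8 + 2*n/(-3 + n) (z(n) = 8 + (n + n)/(n - 3) = 8 + (2*n)/(-3 + n) = 8 + 2*n/(-3 + n))
q = -11/16 (q = (2*(-12 + 5*11)/(-3 + 11) + 25)/(-28 - 24) = (2*(-12 + 55)/8 + 25)/(-52) = (2*(⅛)*43 + 25)*(-1/52) = (43/4 + 25)*(-1/52) = (143/4)*(-1/52) = -11/16 ≈ -0.68750)
-90 + q*u = -90 - 11/16*21 = -90 - 231/16 = -1671/16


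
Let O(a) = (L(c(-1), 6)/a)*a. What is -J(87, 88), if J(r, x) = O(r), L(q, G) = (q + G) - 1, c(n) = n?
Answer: -4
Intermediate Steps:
L(q, G) = -1 + G + q (L(q, G) = (G + q) - 1 = -1 + G + q)
O(a) = 4 (O(a) = ((-1 + 6 - 1)/a)*a = (4/a)*a = 4)
J(r, x) = 4
-J(87, 88) = -1*4 = -4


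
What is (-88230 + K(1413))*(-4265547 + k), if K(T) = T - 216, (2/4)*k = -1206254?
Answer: 581211160815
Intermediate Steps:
k = -2412508 (k = 2*(-1206254) = -2412508)
K(T) = -216 + T
(-88230 + K(1413))*(-4265547 + k) = (-88230 + (-216 + 1413))*(-4265547 - 2412508) = (-88230 + 1197)*(-6678055) = -87033*(-6678055) = 581211160815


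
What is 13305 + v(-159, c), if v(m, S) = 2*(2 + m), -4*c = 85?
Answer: 12991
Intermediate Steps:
c = -85/4 (c = -¼*85 = -85/4 ≈ -21.250)
v(m, S) = 4 + 2*m
13305 + v(-159, c) = 13305 + (4 + 2*(-159)) = 13305 + (4 - 318) = 13305 - 314 = 12991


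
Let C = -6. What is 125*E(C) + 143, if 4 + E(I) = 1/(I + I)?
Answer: -4409/12 ≈ -367.42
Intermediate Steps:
E(I) = -4 + 1/(2*I) (E(I) = -4 + 1/(I + I) = -4 + 1/(2*I))
125*E(C) + 143 = 125*(-4 + (1/2)/(-6)) + 143 = 125*(-4 + (1/2)*(-1/6)) + 143 = 125*(-4 - 1/12) + 143 = 125*(-49/12) + 143 = -6125/12 + 143 = -4409/12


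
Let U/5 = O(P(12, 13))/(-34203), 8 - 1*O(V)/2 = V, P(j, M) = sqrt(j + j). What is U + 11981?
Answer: 409786063/34203 + 20*sqrt(6)/34203 ≈ 11981.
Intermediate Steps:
P(j, M) = sqrt(2)*sqrt(j) (P(j, M) = sqrt(2*j) = sqrt(2)*sqrt(j))
O(V) = 16 - 2*V
U = -80/34203 + 20*sqrt(6)/34203 (U = 5*((16 - 2*sqrt(2)*sqrt(12))/(-34203)) = 5*((16 - 2*sqrt(2)*2*sqrt(3))*(-1/34203)) = 5*((16 - 4*sqrt(6))*(-1/34203)) = 5*(-16/34203 + 4*sqrt(6)/34203) = -80/34203 + 20*sqrt(6)/34203 ≈ -0.00090665)
U + 11981 = (-80/34203 + 20*sqrt(6)/34203) + 11981 = 409786063/34203 + 20*sqrt(6)/34203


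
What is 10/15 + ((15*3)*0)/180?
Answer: ⅔ ≈ 0.66667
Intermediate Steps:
10/15 + ((15*3)*0)/180 = 10*(1/15) + (45*0)*(1/180) = ⅔ + 0*(1/180) = ⅔ + 0 = ⅔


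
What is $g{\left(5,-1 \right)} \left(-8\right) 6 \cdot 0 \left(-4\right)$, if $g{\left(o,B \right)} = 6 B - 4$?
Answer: $0$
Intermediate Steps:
$g{\left(o,B \right)} = -4 + 6 B$
$g{\left(5,-1 \right)} \left(-8\right) 6 \cdot 0 \left(-4\right) = \left(-4 + 6 \left(-1\right)\right) \left(-8\right) 6 \cdot 0 \left(-4\right) = \left(-4 - 6\right) \left(-8\right) 0 \left(-4\right) = \left(-10\right) \left(-8\right) 0 = 80 \cdot 0 = 0$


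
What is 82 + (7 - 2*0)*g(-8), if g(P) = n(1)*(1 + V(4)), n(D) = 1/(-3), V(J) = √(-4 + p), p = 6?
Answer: 239/3 - 7*√2/3 ≈ 76.367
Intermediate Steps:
V(J) = √2 (V(J) = √(-4 + 6) = √2)
n(D) = -⅓
g(P) = -⅓ - √2/3 (g(P) = -(1 + √2)/3 = -⅓ - √2/3)
82 + (7 - 2*0)*g(-8) = 82 + (7 - 2*0)*(-⅓ - √2/3) = 82 + (7 + 0)*(-⅓ - √2/3) = 82 + 7*(-⅓ - √2/3) = 82 + (-7/3 - 7*√2/3) = 239/3 - 7*√2/3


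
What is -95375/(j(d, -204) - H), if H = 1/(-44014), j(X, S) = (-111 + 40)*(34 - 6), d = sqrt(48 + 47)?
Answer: 4197835250/87499831 ≈ 47.975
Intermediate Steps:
d = sqrt(95) ≈ 9.7468
j(X, S) = -1988 (j(X, S) = -71*28 = -1988)
H = -1/44014 ≈ -2.2720e-5
-95375/(j(d, -204) - H) = -95375/(-1988 - 1*(-1/44014)) = -95375/(-1988 + 1/44014) = -95375/(-87499831/44014) = -95375*(-44014/87499831) = 4197835250/87499831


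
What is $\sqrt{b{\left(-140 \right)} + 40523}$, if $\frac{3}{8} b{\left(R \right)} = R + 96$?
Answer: $\frac{\sqrt{363651}}{3} \approx 201.01$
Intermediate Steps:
$b{\left(R \right)} = 256 + \frac{8 R}{3}$ ($b{\left(R \right)} = \frac{8 \left(R + 96\right)}{3} = \frac{8 \left(96 + R\right)}{3} = 256 + \frac{8 R}{3}$)
$\sqrt{b{\left(-140 \right)} + 40523} = \sqrt{\left(256 + \frac{8}{3} \left(-140\right)\right) + 40523} = \sqrt{\left(256 - \frac{1120}{3}\right) + 40523} = \sqrt{- \frac{352}{3} + 40523} = \sqrt{\frac{121217}{3}} = \frac{\sqrt{363651}}{3}$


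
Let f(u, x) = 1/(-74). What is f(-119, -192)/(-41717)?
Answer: 1/3087058 ≈ 3.2393e-7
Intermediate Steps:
f(u, x) = -1/74
f(-119, -192)/(-41717) = -1/74/(-41717) = -1/74*(-1/41717) = 1/3087058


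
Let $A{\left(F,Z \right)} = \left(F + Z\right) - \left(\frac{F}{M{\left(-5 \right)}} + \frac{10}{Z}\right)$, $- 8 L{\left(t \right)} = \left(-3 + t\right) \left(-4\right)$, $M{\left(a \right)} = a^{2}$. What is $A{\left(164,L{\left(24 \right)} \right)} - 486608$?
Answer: $- \frac{510763063}{1050} \approx -4.8644 \cdot 10^{5}$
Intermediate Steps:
$L{\left(t \right)} = - \frac{3}{2} + \frac{t}{2}$ ($L{\left(t \right)} = - \frac{\left(-3 + t\right) \left(-4\right)}{8} = - \frac{12 - 4 t}{8} = - \frac{3}{2} + \frac{t}{2}$)
$A{\left(F,Z \right)} = Z - \frac{10}{Z} + \frac{24 F}{25}$ ($A{\left(F,Z \right)} = \left(F + Z\right) - \left(\frac{F}{\left(-5\right)^{2}} + \frac{10}{Z}\right) = \left(F + Z\right) - \left(\frac{F}{25} + \frac{10}{Z}\right) = \left(F + Z\right) - \left(\frac{10}{Z} + \frac{F}{25}\right) = Z - \frac{10}{Z} + \frac{24 F}{25}$)
$A{\left(164,L{\left(24 \right)} \right)} - 486608 = \left(\left(- \frac{3}{2} + \frac{1}{2} \cdot 24\right) - \frac{10}{- \frac{3}{2} + \frac{1}{2} \cdot 24} + \frac{24}{25} \cdot 164\right) - 486608 = \left(\left(- \frac{3}{2} + 12\right) - \frac{10}{- \frac{3}{2} + 12} + \frac{3936}{25}\right) - 486608 = \left(\frac{21}{2} - \frac{10}{\frac{21}{2}} + \frac{3936}{25}\right) - 486608 = \left(\frac{21}{2} - \frac{20}{21} + \frac{3936}{25}\right) - 486608 = \frac{175337}{1050} - 486608 = - \frac{510763063}{1050}$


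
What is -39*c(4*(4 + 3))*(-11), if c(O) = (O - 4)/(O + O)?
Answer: 1287/7 ≈ 183.86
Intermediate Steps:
c(O) = (-4 + O)/(2*O) (c(O) = (-4 + O)/((2*O)) = (-4 + O)*(1/(2*O)) = (-4 + O)/(2*O))
-39*c(4*(4 + 3))*(-11) = -39*(-4 + 4*(4 + 3))/(2*(4*(4 + 3)))*(-11) = -39*(-4 + 4*7)/(2*(4*7))*(-11) = -39*(-4 + 28)/(2*28)*(-11) = -39*24/(2*28)*(-11) = -39*3/7*(-11) = -117/7*(-11) = 1287/7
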